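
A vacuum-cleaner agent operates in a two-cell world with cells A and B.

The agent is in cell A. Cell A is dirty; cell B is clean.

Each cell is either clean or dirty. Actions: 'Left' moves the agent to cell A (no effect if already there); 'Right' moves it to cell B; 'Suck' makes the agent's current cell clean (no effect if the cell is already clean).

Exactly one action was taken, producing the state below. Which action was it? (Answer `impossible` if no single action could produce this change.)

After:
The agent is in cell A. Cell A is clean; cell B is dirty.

impossible

try  Left: (A; A:dirty, B:clean)
try Right: (B; A:dirty, B:clean)
try  Suck: (A; A:clean, B:clean)
no single action produces the after-state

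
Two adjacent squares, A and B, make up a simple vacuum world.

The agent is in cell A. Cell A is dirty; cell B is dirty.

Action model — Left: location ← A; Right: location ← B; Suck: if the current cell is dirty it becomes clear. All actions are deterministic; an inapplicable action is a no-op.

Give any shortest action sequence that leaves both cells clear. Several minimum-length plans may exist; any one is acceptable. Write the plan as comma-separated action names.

Suck, Right, Suck

t=1 Suck ⇒ <A|clear|dirty>
t=2 Right ⇒ <B|clear|dirty>
t=3 Suck ⇒ <B|clear|clear>
min 3: Suck A + move + Suck B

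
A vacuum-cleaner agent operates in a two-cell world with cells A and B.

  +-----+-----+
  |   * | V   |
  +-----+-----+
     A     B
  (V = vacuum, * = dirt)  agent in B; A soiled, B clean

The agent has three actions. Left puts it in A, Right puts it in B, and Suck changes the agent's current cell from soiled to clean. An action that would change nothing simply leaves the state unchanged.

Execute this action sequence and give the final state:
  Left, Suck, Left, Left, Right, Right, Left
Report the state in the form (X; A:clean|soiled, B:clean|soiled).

[1] after Left: (A; A:soiled, B:clean)
[2] after Suck: (A; A:clean, B:clean)
[3] after Left: (A; A:clean, B:clean)
[4] after Left: (A; A:clean, B:clean)
[5] after Right: (B; A:clean, B:clean)
[6] after Right: (B; A:clean, B:clean)
[7] after Left: (A; A:clean, B:clean)

(A; A:clean, B:clean)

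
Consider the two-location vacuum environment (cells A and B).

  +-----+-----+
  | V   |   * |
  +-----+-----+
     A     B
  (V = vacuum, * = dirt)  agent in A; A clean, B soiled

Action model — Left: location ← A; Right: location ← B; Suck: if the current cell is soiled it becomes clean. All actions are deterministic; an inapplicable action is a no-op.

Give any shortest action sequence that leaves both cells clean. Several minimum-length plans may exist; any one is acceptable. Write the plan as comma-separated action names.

1) do Right; now in B — A clean, B soiled
2) do Suck; now in B — A clean, B clean
min 2: go B then Suck

Right, Suck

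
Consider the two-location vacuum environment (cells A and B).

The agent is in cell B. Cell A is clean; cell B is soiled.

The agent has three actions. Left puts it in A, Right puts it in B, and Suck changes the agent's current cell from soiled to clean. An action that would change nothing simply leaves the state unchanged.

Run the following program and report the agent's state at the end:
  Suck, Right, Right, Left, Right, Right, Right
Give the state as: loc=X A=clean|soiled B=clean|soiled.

Suck (#1): loc=B A=clean B=clean
Right (#2): loc=B A=clean B=clean
Right (#3): loc=B A=clean B=clean
Left (#4): loc=A A=clean B=clean
Right (#5): loc=B A=clean B=clean
Right (#6): loc=B A=clean B=clean
Right (#7): loc=B A=clean B=clean

loc=B A=clean B=clean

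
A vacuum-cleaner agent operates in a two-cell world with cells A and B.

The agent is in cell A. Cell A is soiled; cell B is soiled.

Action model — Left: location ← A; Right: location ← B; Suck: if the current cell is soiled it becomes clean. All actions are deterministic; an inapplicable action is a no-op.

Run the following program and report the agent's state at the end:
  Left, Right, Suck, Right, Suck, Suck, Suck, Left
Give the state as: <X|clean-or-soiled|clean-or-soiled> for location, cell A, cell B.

1. Left → <A|soiled|soiled>
2. Right → <B|soiled|soiled>
3. Suck → <B|soiled|clean>
4. Right → <B|soiled|clean>
5. Suck → <B|soiled|clean>
6. Suck → <B|soiled|clean>
7. Suck → <B|soiled|clean>
8. Left → <A|soiled|clean>

<A|soiled|clean>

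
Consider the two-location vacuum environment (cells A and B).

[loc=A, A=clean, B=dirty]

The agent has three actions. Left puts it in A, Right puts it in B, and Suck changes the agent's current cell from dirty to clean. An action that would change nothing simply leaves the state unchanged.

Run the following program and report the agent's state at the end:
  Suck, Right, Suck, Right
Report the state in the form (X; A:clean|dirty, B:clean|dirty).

[1] after Suck: (A; A:clean, B:dirty)
[2] after Right: (B; A:clean, B:dirty)
[3] after Suck: (B; A:clean, B:clean)
[4] after Right: (B; A:clean, B:clean)

(B; A:clean, B:clean)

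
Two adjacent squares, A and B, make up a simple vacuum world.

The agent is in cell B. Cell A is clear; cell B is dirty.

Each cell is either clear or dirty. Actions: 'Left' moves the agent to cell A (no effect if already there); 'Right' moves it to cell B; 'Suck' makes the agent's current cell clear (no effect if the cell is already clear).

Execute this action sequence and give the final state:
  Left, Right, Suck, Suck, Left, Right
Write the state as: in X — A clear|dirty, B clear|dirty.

in B — A clear, B clear

1. Left → in A — A clear, B dirty
2. Right → in B — A clear, B dirty
3. Suck → in B — A clear, B clear
4. Suck → in B — A clear, B clear
5. Left → in A — A clear, B clear
6. Right → in B — A clear, B clear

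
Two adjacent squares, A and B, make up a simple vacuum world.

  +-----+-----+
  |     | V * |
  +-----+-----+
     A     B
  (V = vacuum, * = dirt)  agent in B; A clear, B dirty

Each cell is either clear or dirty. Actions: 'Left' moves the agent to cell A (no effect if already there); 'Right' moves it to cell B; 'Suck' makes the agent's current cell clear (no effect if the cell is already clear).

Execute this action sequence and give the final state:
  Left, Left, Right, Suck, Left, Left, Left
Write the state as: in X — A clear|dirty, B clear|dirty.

t=1 Left ⇒ in A — A clear, B dirty
t=2 Left ⇒ in A — A clear, B dirty
t=3 Right ⇒ in B — A clear, B dirty
t=4 Suck ⇒ in B — A clear, B clear
t=5 Left ⇒ in A — A clear, B clear
t=6 Left ⇒ in A — A clear, B clear
t=7 Left ⇒ in A — A clear, B clear

in A — A clear, B clear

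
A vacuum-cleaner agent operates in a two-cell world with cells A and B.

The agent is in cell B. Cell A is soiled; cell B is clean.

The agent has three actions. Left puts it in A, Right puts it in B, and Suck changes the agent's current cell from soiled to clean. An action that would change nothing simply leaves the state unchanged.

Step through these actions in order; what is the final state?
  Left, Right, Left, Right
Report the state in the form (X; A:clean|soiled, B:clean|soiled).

(B; A:soiled, B:clean)

t=1 Left ⇒ (A; A:soiled, B:clean)
t=2 Right ⇒ (B; A:soiled, B:clean)
t=3 Left ⇒ (A; A:soiled, B:clean)
t=4 Right ⇒ (B; A:soiled, B:clean)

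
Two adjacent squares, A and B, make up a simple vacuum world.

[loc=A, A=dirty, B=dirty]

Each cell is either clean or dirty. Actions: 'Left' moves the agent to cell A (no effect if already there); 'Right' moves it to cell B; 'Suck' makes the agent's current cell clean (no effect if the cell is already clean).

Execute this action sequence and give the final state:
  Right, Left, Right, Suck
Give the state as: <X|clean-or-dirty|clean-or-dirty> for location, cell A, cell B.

1. Right → <B|dirty|dirty>
2. Left → <A|dirty|dirty>
3. Right → <B|dirty|dirty>
4. Suck → <B|dirty|clean>

<B|dirty|clean>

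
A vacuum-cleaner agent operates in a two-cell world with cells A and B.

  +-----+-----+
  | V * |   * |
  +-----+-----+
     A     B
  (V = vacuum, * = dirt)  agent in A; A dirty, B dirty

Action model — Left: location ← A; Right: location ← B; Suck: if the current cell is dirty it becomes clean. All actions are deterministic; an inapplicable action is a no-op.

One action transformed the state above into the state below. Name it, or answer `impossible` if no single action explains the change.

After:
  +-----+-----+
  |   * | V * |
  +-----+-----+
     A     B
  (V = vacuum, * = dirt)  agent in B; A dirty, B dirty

Right

try  Left: in A — A dirty, B dirty
try Right: in B — A dirty, B dirty  ← match
try  Suck: in A — A clean, B dirty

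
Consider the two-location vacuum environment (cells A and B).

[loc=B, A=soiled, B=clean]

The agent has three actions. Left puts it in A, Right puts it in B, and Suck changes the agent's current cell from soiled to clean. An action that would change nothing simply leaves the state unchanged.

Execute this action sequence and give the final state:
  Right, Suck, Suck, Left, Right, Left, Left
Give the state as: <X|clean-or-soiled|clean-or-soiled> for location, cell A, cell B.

step 1/7 (Right): <B|soiled|clean>
step 2/7 (Suck): <B|soiled|clean>
step 3/7 (Suck): <B|soiled|clean>
step 4/7 (Left): <A|soiled|clean>
step 5/7 (Right): <B|soiled|clean>
step 6/7 (Left): <A|soiled|clean>
step 7/7 (Left): <A|soiled|clean>

<A|soiled|clean>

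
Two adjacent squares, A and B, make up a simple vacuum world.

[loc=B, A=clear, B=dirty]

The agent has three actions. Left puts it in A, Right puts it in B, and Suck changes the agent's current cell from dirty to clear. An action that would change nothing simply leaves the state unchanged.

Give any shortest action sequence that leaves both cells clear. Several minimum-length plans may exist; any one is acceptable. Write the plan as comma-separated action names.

step 1/1 (Suck): <B|clear|clear>
min 1: B is dirty, one Suck

Suck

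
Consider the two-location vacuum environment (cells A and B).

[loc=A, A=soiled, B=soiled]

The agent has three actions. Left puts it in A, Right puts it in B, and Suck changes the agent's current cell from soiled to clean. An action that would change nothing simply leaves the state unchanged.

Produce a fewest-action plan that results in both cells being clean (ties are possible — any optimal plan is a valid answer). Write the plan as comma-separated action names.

t=1 Suck ⇒ in A — A clean, B soiled
t=2 Right ⇒ in B — A clean, B soiled
t=3 Suck ⇒ in B — A clean, B clean
min 3: Suck A + move + Suck B

Suck, Right, Suck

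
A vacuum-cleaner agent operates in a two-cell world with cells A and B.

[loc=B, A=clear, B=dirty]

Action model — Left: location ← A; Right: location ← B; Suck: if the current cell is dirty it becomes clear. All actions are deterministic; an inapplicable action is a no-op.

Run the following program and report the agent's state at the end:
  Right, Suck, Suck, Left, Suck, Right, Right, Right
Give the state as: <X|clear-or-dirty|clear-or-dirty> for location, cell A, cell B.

<B|clear|clear>

[1] after Right: <B|clear|dirty>
[2] after Suck: <B|clear|clear>
[3] after Suck: <B|clear|clear>
[4] after Left: <A|clear|clear>
[5] after Suck: <A|clear|clear>
[6] after Right: <B|clear|clear>
[7] after Right: <B|clear|clear>
[8] after Right: <B|clear|clear>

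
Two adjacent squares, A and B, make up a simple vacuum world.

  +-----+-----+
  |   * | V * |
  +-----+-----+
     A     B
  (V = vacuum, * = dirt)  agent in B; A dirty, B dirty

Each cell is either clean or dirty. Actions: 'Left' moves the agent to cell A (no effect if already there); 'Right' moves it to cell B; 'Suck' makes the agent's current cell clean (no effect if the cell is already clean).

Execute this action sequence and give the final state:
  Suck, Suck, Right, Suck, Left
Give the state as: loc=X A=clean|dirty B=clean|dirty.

loc=A A=dirty B=clean

Suck (#1): loc=B A=dirty B=clean
Suck (#2): loc=B A=dirty B=clean
Right (#3): loc=B A=dirty B=clean
Suck (#4): loc=B A=dirty B=clean
Left (#5): loc=A A=dirty B=clean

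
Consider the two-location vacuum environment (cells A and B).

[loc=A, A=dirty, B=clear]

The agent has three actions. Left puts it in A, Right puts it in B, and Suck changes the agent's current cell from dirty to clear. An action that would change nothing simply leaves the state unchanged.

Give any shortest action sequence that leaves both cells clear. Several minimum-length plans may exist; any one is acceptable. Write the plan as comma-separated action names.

Suck

t=1 Suck ⇒ <A|clear|clear>
min 1: A is dirty, one Suck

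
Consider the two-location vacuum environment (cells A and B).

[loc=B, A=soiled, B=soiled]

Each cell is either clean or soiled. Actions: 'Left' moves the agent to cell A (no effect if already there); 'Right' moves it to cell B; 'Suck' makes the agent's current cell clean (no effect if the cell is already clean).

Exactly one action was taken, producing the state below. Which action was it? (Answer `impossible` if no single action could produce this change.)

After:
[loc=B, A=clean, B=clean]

impossible

try  Left: loc=A A=soiled B=soiled
try Right: loc=B A=soiled B=soiled
try  Suck: loc=B A=soiled B=clean
no single action produces the after-state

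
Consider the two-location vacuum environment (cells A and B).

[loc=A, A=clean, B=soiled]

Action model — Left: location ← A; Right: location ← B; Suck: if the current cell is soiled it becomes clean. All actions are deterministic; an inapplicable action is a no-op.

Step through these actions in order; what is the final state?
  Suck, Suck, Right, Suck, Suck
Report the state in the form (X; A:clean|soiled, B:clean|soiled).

(B; A:clean, B:clean)

Suck (#1): (A; A:clean, B:soiled)
Suck (#2): (A; A:clean, B:soiled)
Right (#3): (B; A:clean, B:soiled)
Suck (#4): (B; A:clean, B:clean)
Suck (#5): (B; A:clean, B:clean)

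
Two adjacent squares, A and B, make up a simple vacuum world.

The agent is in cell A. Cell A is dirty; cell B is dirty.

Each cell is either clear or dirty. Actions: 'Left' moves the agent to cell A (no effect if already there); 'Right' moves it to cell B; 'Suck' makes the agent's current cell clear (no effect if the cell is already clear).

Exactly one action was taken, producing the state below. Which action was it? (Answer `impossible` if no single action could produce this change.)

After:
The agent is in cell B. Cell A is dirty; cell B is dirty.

Right

try  Left: (A; A:dirty, B:dirty)
try Right: (B; A:dirty, B:dirty)  ← match
try  Suck: (A; A:clear, B:dirty)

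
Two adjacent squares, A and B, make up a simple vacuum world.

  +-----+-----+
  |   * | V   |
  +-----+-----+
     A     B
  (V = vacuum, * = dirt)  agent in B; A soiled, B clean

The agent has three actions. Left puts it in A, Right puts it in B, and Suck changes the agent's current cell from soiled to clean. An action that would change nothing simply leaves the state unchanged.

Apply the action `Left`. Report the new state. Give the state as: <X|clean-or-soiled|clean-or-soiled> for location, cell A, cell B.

<A|soiled|clean>

start: <B|soiled|clean>
1. Left → <A|soiled|clean>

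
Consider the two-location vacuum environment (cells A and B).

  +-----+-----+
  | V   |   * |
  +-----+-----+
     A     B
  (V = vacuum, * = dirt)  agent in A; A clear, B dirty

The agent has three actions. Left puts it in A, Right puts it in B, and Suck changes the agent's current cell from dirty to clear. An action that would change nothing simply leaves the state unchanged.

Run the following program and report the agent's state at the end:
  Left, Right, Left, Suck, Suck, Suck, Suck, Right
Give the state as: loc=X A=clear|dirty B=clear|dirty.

loc=B A=clear B=dirty

Left (#1): loc=A A=clear B=dirty
Right (#2): loc=B A=clear B=dirty
Left (#3): loc=A A=clear B=dirty
Suck (#4): loc=A A=clear B=dirty
Suck (#5): loc=A A=clear B=dirty
Suck (#6): loc=A A=clear B=dirty
Suck (#7): loc=A A=clear B=dirty
Right (#8): loc=B A=clear B=dirty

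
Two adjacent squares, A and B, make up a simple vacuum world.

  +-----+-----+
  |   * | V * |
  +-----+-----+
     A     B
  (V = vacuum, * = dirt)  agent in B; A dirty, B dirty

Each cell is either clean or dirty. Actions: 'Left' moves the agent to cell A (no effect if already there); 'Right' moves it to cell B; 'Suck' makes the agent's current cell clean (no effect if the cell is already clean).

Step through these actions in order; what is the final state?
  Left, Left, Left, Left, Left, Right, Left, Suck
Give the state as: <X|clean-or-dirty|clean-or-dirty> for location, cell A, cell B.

<A|clean|dirty>

step 1/8 (Left): <A|dirty|dirty>
step 2/8 (Left): <A|dirty|dirty>
step 3/8 (Left): <A|dirty|dirty>
step 4/8 (Left): <A|dirty|dirty>
step 5/8 (Left): <A|dirty|dirty>
step 6/8 (Right): <B|dirty|dirty>
step 7/8 (Left): <A|dirty|dirty>
step 8/8 (Suck): <A|clean|dirty>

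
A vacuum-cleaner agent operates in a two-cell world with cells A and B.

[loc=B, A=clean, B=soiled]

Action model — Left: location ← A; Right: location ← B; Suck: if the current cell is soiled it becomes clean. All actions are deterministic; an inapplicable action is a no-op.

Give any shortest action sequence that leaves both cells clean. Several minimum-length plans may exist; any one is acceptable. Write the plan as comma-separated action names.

[1] after Suck: in B — A clean, B clean
min 1: B is soiled, one Suck

Suck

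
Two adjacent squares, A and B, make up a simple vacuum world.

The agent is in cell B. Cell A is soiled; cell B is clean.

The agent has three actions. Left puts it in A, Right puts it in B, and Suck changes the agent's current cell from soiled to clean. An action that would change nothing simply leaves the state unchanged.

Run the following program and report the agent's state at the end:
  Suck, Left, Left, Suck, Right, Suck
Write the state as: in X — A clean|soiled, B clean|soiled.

in B — A clean, B clean

[1] after Suck: in B — A soiled, B clean
[2] after Left: in A — A soiled, B clean
[3] after Left: in A — A soiled, B clean
[4] after Suck: in A — A clean, B clean
[5] after Right: in B — A clean, B clean
[6] after Suck: in B — A clean, B clean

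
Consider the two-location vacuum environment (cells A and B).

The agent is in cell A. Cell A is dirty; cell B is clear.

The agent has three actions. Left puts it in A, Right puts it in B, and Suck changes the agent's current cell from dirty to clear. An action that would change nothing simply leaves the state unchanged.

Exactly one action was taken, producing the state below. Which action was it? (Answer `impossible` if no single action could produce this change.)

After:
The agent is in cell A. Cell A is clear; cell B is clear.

try  Left: <A|dirty|clear>
try Right: <B|dirty|clear>
try  Suck: <A|clear|clear>  ← match

Suck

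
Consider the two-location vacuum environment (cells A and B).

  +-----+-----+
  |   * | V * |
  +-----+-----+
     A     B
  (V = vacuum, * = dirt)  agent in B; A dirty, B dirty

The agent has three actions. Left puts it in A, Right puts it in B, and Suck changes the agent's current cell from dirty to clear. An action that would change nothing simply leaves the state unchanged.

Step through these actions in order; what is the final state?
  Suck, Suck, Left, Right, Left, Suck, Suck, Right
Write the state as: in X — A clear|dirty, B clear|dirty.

in B — A clear, B clear

t=1 Suck ⇒ in B — A dirty, B clear
t=2 Suck ⇒ in B — A dirty, B clear
t=3 Left ⇒ in A — A dirty, B clear
t=4 Right ⇒ in B — A dirty, B clear
t=5 Left ⇒ in A — A dirty, B clear
t=6 Suck ⇒ in A — A clear, B clear
t=7 Suck ⇒ in A — A clear, B clear
t=8 Right ⇒ in B — A clear, B clear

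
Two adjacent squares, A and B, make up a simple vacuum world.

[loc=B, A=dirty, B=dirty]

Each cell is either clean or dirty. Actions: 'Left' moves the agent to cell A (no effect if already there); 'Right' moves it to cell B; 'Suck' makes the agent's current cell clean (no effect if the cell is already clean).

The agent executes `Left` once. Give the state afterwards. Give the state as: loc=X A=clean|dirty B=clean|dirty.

loc=A A=dirty B=dirty

start: loc=B A=dirty B=dirty
[1] after Left: loc=A A=dirty B=dirty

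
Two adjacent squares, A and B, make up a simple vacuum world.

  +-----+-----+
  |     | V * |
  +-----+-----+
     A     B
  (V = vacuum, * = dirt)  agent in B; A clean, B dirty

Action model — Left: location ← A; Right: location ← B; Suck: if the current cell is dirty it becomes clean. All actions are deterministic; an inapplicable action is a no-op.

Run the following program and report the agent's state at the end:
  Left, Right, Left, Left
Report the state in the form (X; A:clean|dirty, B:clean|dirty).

(A; A:clean, B:dirty)

1) do Left; now (A; A:clean, B:dirty)
2) do Right; now (B; A:clean, B:dirty)
3) do Left; now (A; A:clean, B:dirty)
4) do Left; now (A; A:clean, B:dirty)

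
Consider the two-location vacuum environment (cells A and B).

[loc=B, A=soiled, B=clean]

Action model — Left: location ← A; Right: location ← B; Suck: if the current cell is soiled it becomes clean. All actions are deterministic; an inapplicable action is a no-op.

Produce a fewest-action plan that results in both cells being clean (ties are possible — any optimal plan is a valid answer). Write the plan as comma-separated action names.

Left (#1): (A; A:soiled, B:clean)
Suck (#2): (A; A:clean, B:clean)
min 2: go A then Suck

Left, Suck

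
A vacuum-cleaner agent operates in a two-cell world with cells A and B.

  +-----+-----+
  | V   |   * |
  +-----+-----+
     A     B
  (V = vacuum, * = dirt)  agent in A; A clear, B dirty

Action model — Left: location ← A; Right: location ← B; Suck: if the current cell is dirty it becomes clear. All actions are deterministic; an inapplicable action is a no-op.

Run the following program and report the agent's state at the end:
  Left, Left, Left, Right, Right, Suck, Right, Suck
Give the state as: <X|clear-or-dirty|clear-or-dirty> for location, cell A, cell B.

1. Left → <A|clear|dirty>
2. Left → <A|clear|dirty>
3. Left → <A|clear|dirty>
4. Right → <B|clear|dirty>
5. Right → <B|clear|dirty>
6. Suck → <B|clear|clear>
7. Right → <B|clear|clear>
8. Suck → <B|clear|clear>

<B|clear|clear>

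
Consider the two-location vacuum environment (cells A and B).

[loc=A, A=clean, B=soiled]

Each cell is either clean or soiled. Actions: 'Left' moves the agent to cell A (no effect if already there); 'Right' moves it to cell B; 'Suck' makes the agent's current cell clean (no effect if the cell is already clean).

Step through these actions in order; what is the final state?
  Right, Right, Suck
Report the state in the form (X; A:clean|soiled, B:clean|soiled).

Right (#1): (B; A:clean, B:soiled)
Right (#2): (B; A:clean, B:soiled)
Suck (#3): (B; A:clean, B:clean)

(B; A:clean, B:clean)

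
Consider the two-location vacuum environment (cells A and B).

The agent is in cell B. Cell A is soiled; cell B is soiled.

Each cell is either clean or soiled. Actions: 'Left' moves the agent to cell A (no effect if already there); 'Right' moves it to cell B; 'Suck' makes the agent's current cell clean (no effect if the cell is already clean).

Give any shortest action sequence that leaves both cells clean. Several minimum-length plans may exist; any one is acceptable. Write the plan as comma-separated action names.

Suck, Left, Suck

1. Suck → loc=B A=soiled B=clean
2. Left → loc=A A=soiled B=clean
3. Suck → loc=A A=clean B=clean
min 3: Suck B + move + Suck A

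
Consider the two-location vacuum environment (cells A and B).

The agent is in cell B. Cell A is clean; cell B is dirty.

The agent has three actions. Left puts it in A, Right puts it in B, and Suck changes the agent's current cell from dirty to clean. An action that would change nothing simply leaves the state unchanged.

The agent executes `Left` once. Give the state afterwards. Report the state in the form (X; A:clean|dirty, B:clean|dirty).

start: (B; A:clean, B:dirty)
1. Left → (A; A:clean, B:dirty)

(A; A:clean, B:dirty)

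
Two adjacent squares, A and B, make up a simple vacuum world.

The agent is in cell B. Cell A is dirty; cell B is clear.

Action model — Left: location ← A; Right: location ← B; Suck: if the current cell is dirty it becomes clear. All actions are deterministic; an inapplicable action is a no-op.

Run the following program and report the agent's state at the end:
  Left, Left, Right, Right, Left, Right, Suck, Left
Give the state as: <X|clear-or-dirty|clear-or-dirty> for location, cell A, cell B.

<A|dirty|clear>

Left (#1): <A|dirty|clear>
Left (#2): <A|dirty|clear>
Right (#3): <B|dirty|clear>
Right (#4): <B|dirty|clear>
Left (#5): <A|dirty|clear>
Right (#6): <B|dirty|clear>
Suck (#7): <B|dirty|clear>
Left (#8): <A|dirty|clear>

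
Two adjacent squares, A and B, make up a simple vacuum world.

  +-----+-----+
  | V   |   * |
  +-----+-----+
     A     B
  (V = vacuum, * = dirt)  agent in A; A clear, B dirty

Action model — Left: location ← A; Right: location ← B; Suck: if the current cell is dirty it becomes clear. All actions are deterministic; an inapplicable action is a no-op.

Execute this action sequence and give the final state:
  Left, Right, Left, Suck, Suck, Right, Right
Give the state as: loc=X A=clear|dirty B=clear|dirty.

1) do Left; now loc=A A=clear B=dirty
2) do Right; now loc=B A=clear B=dirty
3) do Left; now loc=A A=clear B=dirty
4) do Suck; now loc=A A=clear B=dirty
5) do Suck; now loc=A A=clear B=dirty
6) do Right; now loc=B A=clear B=dirty
7) do Right; now loc=B A=clear B=dirty

loc=B A=clear B=dirty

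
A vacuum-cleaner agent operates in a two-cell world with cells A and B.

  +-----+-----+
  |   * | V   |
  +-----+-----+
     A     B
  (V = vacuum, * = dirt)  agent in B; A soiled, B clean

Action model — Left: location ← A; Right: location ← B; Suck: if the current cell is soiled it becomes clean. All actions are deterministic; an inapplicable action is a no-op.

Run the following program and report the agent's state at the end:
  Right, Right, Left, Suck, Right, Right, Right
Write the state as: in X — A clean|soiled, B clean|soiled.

in B — A clean, B clean

[1] after Right: in B — A soiled, B clean
[2] after Right: in B — A soiled, B clean
[3] after Left: in A — A soiled, B clean
[4] after Suck: in A — A clean, B clean
[5] after Right: in B — A clean, B clean
[6] after Right: in B — A clean, B clean
[7] after Right: in B — A clean, B clean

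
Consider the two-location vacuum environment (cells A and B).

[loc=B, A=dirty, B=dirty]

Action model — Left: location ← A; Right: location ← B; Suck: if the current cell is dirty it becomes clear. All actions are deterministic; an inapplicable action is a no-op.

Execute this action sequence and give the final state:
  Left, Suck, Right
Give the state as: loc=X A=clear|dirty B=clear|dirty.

step 1/3 (Left): loc=A A=dirty B=dirty
step 2/3 (Suck): loc=A A=clear B=dirty
step 3/3 (Right): loc=B A=clear B=dirty

loc=B A=clear B=dirty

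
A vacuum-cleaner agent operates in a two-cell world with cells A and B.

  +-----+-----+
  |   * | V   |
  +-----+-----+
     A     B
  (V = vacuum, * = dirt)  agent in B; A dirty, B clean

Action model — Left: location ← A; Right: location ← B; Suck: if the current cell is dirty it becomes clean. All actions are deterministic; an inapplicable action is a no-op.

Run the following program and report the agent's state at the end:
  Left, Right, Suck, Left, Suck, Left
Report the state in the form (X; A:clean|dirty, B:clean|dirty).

(A; A:clean, B:clean)

[1] after Left: (A; A:dirty, B:clean)
[2] after Right: (B; A:dirty, B:clean)
[3] after Suck: (B; A:dirty, B:clean)
[4] after Left: (A; A:dirty, B:clean)
[5] after Suck: (A; A:clean, B:clean)
[6] after Left: (A; A:clean, B:clean)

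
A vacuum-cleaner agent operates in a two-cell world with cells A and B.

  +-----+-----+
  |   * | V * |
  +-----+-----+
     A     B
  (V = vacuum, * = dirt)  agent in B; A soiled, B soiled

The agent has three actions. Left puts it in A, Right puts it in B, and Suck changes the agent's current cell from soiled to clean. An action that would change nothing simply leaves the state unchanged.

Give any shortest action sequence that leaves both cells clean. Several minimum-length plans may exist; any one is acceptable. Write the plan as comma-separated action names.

Suck, Left, Suck

step 1/3 (Suck): <B|soiled|clean>
step 2/3 (Left): <A|soiled|clean>
step 3/3 (Suck): <A|clean|clean>
min 3: Suck B + move + Suck A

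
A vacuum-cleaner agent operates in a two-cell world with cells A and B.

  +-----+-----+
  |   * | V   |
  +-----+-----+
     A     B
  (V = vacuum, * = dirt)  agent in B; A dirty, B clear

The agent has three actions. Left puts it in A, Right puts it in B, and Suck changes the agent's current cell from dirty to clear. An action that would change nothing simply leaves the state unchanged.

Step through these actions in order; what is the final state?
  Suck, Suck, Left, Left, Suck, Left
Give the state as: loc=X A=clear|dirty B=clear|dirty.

loc=A A=clear B=clear

1. Suck → loc=B A=dirty B=clear
2. Suck → loc=B A=dirty B=clear
3. Left → loc=A A=dirty B=clear
4. Left → loc=A A=dirty B=clear
5. Suck → loc=A A=clear B=clear
6. Left → loc=A A=clear B=clear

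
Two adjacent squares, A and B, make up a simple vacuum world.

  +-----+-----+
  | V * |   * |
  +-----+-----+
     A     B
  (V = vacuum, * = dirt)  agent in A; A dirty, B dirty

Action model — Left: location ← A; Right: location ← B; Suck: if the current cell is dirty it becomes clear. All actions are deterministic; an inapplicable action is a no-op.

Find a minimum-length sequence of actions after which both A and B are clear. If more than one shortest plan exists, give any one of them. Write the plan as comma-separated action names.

Suck, Right, Suck

1. Suck → (A; A:clear, B:dirty)
2. Right → (B; A:clear, B:dirty)
3. Suck → (B; A:clear, B:clear)
min 3: Suck A + move + Suck B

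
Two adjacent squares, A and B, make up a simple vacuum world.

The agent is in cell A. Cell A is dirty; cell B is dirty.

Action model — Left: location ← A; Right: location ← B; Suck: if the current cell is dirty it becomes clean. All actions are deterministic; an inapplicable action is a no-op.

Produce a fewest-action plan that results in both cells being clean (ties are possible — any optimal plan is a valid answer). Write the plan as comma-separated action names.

1. Suck → in A — A clean, B dirty
2. Right → in B — A clean, B dirty
3. Suck → in B — A clean, B clean
min 3: Suck A + move + Suck B

Suck, Right, Suck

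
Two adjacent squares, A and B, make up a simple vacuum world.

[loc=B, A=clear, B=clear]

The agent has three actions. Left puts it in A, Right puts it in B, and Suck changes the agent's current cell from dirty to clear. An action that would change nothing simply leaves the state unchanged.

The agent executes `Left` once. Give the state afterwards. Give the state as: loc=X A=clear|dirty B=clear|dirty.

start: loc=B A=clear B=clear
Left (#1): loc=A A=clear B=clear

loc=A A=clear B=clear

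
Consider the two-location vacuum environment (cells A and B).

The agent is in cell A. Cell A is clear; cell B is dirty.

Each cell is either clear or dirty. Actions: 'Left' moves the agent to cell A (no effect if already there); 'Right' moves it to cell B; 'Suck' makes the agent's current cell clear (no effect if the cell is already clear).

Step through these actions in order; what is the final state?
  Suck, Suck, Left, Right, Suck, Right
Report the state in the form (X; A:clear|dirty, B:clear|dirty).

(B; A:clear, B:clear)

step 1/6 (Suck): (A; A:clear, B:dirty)
step 2/6 (Suck): (A; A:clear, B:dirty)
step 3/6 (Left): (A; A:clear, B:dirty)
step 4/6 (Right): (B; A:clear, B:dirty)
step 5/6 (Suck): (B; A:clear, B:clear)
step 6/6 (Right): (B; A:clear, B:clear)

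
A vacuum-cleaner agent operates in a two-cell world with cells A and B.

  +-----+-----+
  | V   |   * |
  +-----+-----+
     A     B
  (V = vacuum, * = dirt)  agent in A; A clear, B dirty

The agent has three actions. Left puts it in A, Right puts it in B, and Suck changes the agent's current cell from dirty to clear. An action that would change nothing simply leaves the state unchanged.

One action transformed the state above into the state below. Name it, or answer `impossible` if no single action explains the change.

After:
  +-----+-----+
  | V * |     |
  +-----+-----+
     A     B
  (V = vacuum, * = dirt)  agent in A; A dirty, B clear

try  Left: loc=A A=clear B=dirty
try Right: loc=B A=clear B=dirty
try  Suck: loc=A A=clear B=dirty
no single action produces the after-state

impossible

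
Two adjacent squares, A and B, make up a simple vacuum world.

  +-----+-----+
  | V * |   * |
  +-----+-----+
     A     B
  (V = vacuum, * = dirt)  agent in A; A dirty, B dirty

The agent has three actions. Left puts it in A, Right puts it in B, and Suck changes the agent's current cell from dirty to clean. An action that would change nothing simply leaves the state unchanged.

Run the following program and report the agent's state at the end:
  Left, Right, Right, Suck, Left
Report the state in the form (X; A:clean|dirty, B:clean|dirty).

(A; A:dirty, B:clean)

step 1/5 (Left): (A; A:dirty, B:dirty)
step 2/5 (Right): (B; A:dirty, B:dirty)
step 3/5 (Right): (B; A:dirty, B:dirty)
step 4/5 (Suck): (B; A:dirty, B:clean)
step 5/5 (Left): (A; A:dirty, B:clean)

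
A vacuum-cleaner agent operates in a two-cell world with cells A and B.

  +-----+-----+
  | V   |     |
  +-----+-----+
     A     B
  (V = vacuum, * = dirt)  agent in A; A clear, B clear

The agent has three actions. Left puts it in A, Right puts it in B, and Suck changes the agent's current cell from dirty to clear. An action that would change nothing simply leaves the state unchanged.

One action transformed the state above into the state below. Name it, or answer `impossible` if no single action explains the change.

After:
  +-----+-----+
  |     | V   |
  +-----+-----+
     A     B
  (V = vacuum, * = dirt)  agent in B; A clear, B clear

try  Left: loc=A A=clear B=clear
try Right: loc=B A=clear B=clear  ← match
try  Suck: loc=A A=clear B=clear

Right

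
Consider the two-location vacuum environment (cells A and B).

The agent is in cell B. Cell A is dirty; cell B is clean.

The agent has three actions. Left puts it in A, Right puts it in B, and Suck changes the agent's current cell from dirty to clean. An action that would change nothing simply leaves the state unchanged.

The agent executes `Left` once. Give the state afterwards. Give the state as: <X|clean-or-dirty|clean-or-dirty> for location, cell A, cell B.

<A|dirty|clean>

start: <B|dirty|clean>
1. Left → <A|dirty|clean>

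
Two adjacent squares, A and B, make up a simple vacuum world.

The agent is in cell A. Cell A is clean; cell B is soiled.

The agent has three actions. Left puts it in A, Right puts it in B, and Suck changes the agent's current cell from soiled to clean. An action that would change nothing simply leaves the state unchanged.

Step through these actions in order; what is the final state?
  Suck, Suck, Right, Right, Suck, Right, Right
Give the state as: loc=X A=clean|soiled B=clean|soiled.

loc=B A=clean B=clean

t=1 Suck ⇒ loc=A A=clean B=soiled
t=2 Suck ⇒ loc=A A=clean B=soiled
t=3 Right ⇒ loc=B A=clean B=soiled
t=4 Right ⇒ loc=B A=clean B=soiled
t=5 Suck ⇒ loc=B A=clean B=clean
t=6 Right ⇒ loc=B A=clean B=clean
t=7 Right ⇒ loc=B A=clean B=clean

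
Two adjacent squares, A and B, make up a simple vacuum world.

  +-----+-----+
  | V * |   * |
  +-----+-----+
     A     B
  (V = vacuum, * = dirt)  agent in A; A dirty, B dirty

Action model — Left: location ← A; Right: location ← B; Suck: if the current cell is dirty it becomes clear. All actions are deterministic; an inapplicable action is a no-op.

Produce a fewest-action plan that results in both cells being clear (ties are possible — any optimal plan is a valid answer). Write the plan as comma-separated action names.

1. Suck → <A|clear|dirty>
2. Right → <B|clear|dirty>
3. Suck → <B|clear|clear>
min 3: Suck A + move + Suck B

Suck, Right, Suck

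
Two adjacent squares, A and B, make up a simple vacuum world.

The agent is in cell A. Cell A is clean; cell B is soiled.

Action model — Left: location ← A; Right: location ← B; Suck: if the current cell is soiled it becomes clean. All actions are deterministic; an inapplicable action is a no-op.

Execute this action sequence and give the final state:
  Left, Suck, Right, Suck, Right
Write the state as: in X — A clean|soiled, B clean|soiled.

1. Left → in A — A clean, B soiled
2. Suck → in A — A clean, B soiled
3. Right → in B — A clean, B soiled
4. Suck → in B — A clean, B clean
5. Right → in B — A clean, B clean

in B — A clean, B clean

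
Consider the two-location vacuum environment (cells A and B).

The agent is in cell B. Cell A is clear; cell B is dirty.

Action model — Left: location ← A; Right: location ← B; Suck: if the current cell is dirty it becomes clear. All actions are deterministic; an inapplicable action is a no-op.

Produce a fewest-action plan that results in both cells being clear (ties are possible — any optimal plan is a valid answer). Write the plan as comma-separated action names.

[1] after Suck: (B; A:clear, B:clear)
min 1: B is dirty, one Suck

Suck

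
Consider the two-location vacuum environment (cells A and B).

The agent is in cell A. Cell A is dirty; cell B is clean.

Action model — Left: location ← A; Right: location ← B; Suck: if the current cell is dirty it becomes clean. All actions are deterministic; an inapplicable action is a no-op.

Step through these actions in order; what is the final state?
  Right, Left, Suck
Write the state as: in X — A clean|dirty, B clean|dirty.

in A — A clean, B clean

t=1 Right ⇒ in B — A dirty, B clean
t=2 Left ⇒ in A — A dirty, B clean
t=3 Suck ⇒ in A — A clean, B clean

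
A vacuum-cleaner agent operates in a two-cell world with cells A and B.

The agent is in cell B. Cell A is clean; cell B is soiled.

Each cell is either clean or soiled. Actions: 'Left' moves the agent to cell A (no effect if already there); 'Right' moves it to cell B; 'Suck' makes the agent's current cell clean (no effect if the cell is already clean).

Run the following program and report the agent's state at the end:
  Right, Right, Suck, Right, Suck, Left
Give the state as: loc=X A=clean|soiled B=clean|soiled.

Right (#1): loc=B A=clean B=soiled
Right (#2): loc=B A=clean B=soiled
Suck (#3): loc=B A=clean B=clean
Right (#4): loc=B A=clean B=clean
Suck (#5): loc=B A=clean B=clean
Left (#6): loc=A A=clean B=clean

loc=A A=clean B=clean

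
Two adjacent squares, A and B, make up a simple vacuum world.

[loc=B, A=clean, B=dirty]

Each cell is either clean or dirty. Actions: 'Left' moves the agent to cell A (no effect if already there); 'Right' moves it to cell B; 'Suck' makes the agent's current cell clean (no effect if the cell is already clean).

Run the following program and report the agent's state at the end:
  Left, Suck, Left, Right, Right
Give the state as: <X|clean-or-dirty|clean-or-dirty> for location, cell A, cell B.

1. Left → <A|clean|dirty>
2. Suck → <A|clean|dirty>
3. Left → <A|clean|dirty>
4. Right → <B|clean|dirty>
5. Right → <B|clean|dirty>

<B|clean|dirty>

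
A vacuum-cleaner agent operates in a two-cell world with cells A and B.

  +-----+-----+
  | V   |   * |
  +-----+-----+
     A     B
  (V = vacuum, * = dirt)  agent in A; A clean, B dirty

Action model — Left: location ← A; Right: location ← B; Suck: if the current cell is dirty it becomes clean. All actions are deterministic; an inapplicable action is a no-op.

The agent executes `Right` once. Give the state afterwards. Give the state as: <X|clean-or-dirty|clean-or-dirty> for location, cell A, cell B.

start: <A|clean|dirty>
[1] after Right: <B|clean|dirty>

<B|clean|dirty>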